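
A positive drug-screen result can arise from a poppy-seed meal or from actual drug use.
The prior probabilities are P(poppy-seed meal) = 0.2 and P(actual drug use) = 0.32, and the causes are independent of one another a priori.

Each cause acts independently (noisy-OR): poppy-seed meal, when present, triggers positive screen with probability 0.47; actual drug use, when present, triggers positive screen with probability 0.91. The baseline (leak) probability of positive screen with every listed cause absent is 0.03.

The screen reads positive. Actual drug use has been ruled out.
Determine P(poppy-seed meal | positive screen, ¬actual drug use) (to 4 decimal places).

P(poppy-seed meal | positive screen, ¬actual drug use) ≈ 0.8019

Under noisy-OR, P(positive screen | causes) = 1 − (1−0.03)·∏(1−qᵢ) over the active causes.
P(positive screen | ¬actual drug use) = 0.03·0.8 + 0.4859·0.2 = 0.024000 + 0.097180 = 0.121180
The poppy-seed meal-present share is 0.4859·0.2 = 0.097180.
P(poppy-seed meal | positive screen, ¬actual drug use) = 0.097180 / 0.121180 ≈ 0.8019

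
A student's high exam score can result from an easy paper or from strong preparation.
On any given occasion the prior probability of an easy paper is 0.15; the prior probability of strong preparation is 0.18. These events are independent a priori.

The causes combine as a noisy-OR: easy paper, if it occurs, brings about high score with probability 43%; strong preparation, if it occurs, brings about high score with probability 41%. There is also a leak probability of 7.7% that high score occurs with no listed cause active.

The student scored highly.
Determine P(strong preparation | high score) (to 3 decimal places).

Under noisy-OR, P(high score | causes) = 1 − (1−0.077)·∏(1−qᵢ) over the active causes.
Numerator (weight on configurations with strong preparation): 0.069681 + 0.018619 = 0.088300
The normalizing constant is 0.077×0.85×0.82 + 0.45543×0.85×0.18 + 0.47389×0.15×0.82 + 0.689595×0.15×0.18 = 0.200257
P(strong preparation | high score) = 0.088300/0.200257 ≈ 0.441

P(strong preparation | high score) ≈ 0.441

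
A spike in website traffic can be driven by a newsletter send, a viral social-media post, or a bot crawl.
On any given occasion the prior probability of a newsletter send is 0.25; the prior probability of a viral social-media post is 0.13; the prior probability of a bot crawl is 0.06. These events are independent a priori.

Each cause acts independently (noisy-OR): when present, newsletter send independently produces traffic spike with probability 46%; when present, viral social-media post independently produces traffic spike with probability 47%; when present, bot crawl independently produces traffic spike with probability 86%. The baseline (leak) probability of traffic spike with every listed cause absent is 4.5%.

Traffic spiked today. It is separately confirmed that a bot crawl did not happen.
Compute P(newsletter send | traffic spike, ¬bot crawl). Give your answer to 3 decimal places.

P(newsletter send | traffic spike, ¬bot crawl) ≈ 0.625

Under noisy-OR, P(traffic spike | causes) = 1 − (1−0.045)·∏(1−qᵢ) over the active causes.
By total probability over the 4 (newsletter send, viral social-media post) configurations:
  P(traffic spike | ¬bot crawl) = 0.045×0.75×0.87 + 0.49385×0.75×0.13 + 0.4843×0.25×0.87 + 0.726679×0.25×0.13
        = 0.029363 + 0.048150 + 0.105335 + 0.023617 = 0.206465
Configurations with newsletter send contribute 0.128952, so
  P(newsletter send | traffic spike, ¬bot crawl) = 0.128952 / 0.206465 ≈ 0.625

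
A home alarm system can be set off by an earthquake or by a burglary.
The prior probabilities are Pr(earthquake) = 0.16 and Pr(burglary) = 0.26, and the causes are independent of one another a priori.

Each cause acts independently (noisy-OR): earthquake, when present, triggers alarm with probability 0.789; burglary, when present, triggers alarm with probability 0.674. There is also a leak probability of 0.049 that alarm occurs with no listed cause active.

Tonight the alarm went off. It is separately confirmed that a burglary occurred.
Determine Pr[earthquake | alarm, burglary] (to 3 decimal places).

Pr[earthquake | alarm, burglary] ≈ 0.205

Under noisy-OR, P(alarm | causes) = 1 − (1−0.049)·∏(1−qᵢ) over the active causes.
P(alarm | burglary) = 0.689974×0.84 + 0.934585×0.16 = 0.579578 + 0.149534 = 0.729112
Restricting to configurations with earthquake present: 0.934585×0.16 = 0.149534.
Hence the posterior is 0.149534/0.729112 ≈ 0.205.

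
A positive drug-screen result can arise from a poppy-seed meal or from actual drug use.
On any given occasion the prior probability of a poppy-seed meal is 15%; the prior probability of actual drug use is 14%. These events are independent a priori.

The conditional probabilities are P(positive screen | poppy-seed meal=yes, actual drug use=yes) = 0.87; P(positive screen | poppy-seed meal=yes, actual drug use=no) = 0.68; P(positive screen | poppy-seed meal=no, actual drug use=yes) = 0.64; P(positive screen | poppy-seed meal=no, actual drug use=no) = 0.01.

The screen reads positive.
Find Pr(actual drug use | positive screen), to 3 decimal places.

Pr(actual drug use | positive screen) ≈ 0.498

Sum P(positive screen|·) weighted by the priors over the 4 (poppy-seed meal, actual drug use) configurations:
  P(positive screen) = 0.01*0.85*0.86 + 0.64*0.85*0.14 + 0.68*0.15*0.86 + 0.87*0.15*0.14
        = 0.007310 + 0.076160 + 0.087720 + 0.018270 = 0.189460
Configurations with actual drug use contribute 0.094430, so
  P(actual drug use | positive screen) = 0.094430 / 0.189460 ≈ 0.498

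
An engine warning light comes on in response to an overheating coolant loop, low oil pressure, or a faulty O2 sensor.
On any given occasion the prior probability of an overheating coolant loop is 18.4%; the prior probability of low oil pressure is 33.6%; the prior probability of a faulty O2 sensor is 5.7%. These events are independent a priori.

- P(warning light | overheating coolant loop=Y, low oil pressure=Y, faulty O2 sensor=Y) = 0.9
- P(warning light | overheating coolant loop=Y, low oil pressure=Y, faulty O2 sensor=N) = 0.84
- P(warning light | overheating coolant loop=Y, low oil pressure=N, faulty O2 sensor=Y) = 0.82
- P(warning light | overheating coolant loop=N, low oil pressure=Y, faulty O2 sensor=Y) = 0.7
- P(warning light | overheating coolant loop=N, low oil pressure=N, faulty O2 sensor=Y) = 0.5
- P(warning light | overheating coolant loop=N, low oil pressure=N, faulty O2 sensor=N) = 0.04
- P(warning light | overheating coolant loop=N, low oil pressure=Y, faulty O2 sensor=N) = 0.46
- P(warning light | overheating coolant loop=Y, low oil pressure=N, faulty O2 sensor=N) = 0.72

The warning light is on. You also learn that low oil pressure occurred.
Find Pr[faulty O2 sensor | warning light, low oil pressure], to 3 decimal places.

Pr[faulty O2 sensor | warning light, low oil pressure] ≈ 0.078

Weight on faulty O2 sensor=true, given the evidence: 0.032558 + 0.009439 = 0.041997
Normalizer over all consistent configurations: 0.46×0.816×0.943 + 0.7×0.816×0.057 + 0.84×0.184×0.943 + 0.9×0.184×0.057 = 0.541711
Posterior = 0.041997 / 0.541711 ≈ 0.078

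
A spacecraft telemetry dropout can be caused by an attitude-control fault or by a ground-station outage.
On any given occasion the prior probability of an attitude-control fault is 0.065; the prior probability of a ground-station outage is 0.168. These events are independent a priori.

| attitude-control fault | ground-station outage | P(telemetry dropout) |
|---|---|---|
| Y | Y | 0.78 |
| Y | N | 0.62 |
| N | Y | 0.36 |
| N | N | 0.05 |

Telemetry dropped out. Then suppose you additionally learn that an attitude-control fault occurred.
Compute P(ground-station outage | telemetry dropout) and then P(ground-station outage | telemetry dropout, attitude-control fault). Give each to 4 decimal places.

Enumerate the 4 (attitude-control fault, ground-station outage) configurations and weight by the priors:
  P(telemetry dropout) = 0.05×0.935×0.832 + 0.36×0.935×0.168 + 0.62×0.065×0.832 + 0.78×0.065×0.168
        = 0.038896 + 0.056549 + 0.033530 + 0.008518 = 0.137493
Keeping only the ground-station outage-present terms gives 0.065067, so
  P(ground-station outage | telemetry dropout) = 0.065067 / 0.137493 ≈ 0.4732

Now also conditioning on attitude-control fault=true:
Sum P(telemetry dropout|·) weighted by the priors over both values of ground-station outage:
  P(telemetry dropout | attitude-control fault) = 0.62×0.832 + 0.78×0.168
        = 0.515840 + 0.131040 = 0.646880
The terms with ground-station outage present sum to 0.131040, so
  P(ground-station outage | telemetry dropout, attitude-control fault) = 0.131040 / 0.646880 ≈ 0.2026

P(ground-station outage | telemetry dropout) ≈ 0.4732; P(ground-station outage | telemetry dropout, attitude-control fault) ≈ 0.2026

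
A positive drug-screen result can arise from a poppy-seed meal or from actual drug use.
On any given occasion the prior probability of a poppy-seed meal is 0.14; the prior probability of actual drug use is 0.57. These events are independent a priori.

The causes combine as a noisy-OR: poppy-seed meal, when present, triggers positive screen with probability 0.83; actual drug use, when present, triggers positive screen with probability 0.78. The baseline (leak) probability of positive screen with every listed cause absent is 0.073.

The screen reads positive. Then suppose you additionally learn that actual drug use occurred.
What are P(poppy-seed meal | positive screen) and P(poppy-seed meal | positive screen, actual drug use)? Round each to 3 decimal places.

P(poppy-seed meal | positive screen) ≈ 0.234; P(poppy-seed meal | positive screen, actual drug use) ≈ 0.165

Under noisy-OR, P(positive screen | causes) = 1 − (1−0.073)·∏(1−qᵢ) over the active causes.
By total probability over the 4 (poppy-seed meal, actual drug use) configurations:
  P(positive screen) = 0.073×0.86×0.43 + 0.79606×0.86×0.57 + 0.84241×0.14×0.43 + 0.96533×0.14×0.57
        = 0.026995 + 0.390229 + 0.050713 + 0.077033 = 0.544970
Keeping only the poppy-seed meal-present terms gives 0.127746, so
  P(poppy-seed meal | positive screen) = 0.127746 / 0.544970 ≈ 0.234

Now also conditioning on actual drug use=true:
By total probability over both values of poppy-seed meal:
  P(positive screen | actual drug use) = 0.79606×0.86 + 0.96533×0.14
        = 0.684612 + 0.135146 = 0.819758
Keeping only the poppy-seed meal-present terms gives 0.135146, so
  P(poppy-seed meal | positive screen, actual drug use) = 0.135146 / 0.819758 ≈ 0.165
— actual drug use explains away the evidence for poppy-seed meal.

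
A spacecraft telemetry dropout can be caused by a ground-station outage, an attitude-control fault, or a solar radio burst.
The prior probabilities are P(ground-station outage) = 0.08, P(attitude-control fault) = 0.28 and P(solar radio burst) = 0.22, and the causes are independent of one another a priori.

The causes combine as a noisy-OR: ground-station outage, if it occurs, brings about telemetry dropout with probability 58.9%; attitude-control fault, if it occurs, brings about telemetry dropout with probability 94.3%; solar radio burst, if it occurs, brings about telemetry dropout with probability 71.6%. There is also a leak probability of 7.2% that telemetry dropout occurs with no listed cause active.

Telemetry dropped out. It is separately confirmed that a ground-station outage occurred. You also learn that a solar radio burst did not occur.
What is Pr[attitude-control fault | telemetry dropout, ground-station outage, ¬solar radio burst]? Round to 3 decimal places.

Pr[attitude-control fault | telemetry dropout, ground-station outage, ¬solar radio burst] ≈ 0.381

Under noisy-OR, P(telemetry dropout | causes) = 1 − (1−0.072)·∏(1−qᵢ) over the active causes.
Enumerate both values of attitude-control fault and weight by the priors:
  P(telemetry dropout | ground-station outage, ¬solar radio burst) = 0.618592*0.72 + 0.97826*0.28
        = 0.445386 + 0.273913 = 0.719299
Keeping only the attitude-control fault-present terms gives 0.273913, so
  P(attitude-control fault | telemetry dropout, ground-station outage, ¬solar radio burst) = 0.273913 / 0.719299 ≈ 0.381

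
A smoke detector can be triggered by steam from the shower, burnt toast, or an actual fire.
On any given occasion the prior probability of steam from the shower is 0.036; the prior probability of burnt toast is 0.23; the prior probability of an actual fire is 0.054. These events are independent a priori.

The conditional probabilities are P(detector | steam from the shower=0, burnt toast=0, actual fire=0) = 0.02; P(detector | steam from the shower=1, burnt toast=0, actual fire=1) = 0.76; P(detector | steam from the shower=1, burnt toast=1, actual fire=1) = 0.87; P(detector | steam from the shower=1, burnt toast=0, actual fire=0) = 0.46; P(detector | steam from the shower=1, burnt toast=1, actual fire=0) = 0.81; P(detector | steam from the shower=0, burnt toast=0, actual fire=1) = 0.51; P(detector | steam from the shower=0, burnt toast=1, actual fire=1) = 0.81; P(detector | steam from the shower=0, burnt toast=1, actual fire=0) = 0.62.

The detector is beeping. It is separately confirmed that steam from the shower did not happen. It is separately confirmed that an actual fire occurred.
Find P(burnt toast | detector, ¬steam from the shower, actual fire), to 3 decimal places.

P(burnt toast | detector, ¬steam from the shower, actual fire) ≈ 0.322

P(detector | ¬steam from the shower, actual fire) = 0.51·0.77 + 0.81·0.23 = 0.392700 + 0.186300 = 0.579000
Of this, 0.186300 comes from 0.81·0.23 (the burnt toast=true cases).
Hence the posterior is 0.186300/0.579000 ≈ 0.322.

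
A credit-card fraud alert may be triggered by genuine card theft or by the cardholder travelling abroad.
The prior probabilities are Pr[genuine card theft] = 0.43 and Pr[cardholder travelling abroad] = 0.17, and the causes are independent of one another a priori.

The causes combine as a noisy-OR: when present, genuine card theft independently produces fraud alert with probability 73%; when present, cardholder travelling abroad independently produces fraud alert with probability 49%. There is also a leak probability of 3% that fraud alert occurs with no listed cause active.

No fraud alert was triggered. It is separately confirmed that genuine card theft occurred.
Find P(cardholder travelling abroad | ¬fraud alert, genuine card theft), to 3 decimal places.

P(cardholder travelling abroad | ¬fraud alert, genuine card theft) ≈ 0.095

Under noisy-OR, P(fraud alert | causes) = 1 − (1−0.03)·∏(1−qᵢ) over the active causes.
P(¬fraud alert | genuine card theft) = 0.2619·0.83 + 0.133569·0.17 = 0.217377 + 0.022707 = 0.240084
Restricting to configurations with cardholder travelling abroad present: 0.133569·0.17 = 0.022707.
Hence the posterior is 0.022707/0.240084 ≈ 0.095.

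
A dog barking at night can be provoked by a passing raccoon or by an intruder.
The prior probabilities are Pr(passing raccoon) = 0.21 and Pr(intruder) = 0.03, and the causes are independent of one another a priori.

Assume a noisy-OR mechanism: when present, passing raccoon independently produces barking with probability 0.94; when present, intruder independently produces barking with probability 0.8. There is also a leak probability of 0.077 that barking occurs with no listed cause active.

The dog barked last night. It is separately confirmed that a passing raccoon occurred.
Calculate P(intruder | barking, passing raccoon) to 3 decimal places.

P(intruder | barking, passing raccoon) ≈ 0.031

Under noisy-OR, P(barking | causes) = 1 − (1−0.077)·∏(1−qᵢ) over the active causes.
P(barking | passing raccoon) = 0.94462×0.97 + 0.988924×0.03 = 0.916281 + 0.029668 = 0.945949
Restricting to configurations with intruder present: 0.988924×0.03 = 0.029668.
Hence the posterior is 0.029668/0.945949 ≈ 0.031.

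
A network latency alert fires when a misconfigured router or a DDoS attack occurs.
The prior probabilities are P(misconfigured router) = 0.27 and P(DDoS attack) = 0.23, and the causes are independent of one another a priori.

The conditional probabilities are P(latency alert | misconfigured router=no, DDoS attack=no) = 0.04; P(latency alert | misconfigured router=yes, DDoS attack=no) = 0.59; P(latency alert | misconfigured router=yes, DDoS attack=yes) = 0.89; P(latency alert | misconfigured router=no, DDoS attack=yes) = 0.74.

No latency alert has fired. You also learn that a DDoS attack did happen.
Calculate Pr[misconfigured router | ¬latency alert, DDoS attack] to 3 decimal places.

Pr[misconfigured router | ¬latency alert, DDoS attack] ≈ 0.135

P(¬latency alert | DDoS attack) = 0.26·0.73 + 0.11·0.27 = 0.189800 + 0.029700 = 0.219500
The misconfigured router-present share is 0.11·0.27 = 0.029700.
Hence the posterior is 0.029700/0.219500 ≈ 0.135.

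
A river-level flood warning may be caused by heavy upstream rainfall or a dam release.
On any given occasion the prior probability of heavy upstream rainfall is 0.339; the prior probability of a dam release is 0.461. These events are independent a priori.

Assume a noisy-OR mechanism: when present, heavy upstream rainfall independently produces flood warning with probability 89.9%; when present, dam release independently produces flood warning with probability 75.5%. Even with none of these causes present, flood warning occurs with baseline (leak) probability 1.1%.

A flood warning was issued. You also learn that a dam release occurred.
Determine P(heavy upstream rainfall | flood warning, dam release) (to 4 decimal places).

Under noisy-OR, P(flood warning | causes) = 1 − (1−0.011)·∏(1−qᵢ) over the active causes.
Numerator (weight on configurations with heavy upstream rainfall): 0.975527*0.339 = 0.330704
The normalizing constant is 0.757695*0.661 + 0.975527*0.339 = 0.831540
P(heavy upstream rainfall | flood warning, dam release) = 0.330704/0.831540 ≈ 0.3977

P(heavy upstream rainfall | flood warning, dam release) ≈ 0.3977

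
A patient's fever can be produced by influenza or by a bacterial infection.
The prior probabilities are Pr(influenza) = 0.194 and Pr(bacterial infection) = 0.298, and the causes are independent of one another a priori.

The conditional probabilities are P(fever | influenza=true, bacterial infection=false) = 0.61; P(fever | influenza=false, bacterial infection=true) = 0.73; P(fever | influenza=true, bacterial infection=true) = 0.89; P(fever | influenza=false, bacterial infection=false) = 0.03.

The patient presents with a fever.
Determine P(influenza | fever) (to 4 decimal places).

P(influenza | fever) ≈ 0.4116

Weight on influenza=true, given the evidence: 0.083075 + 0.051453 = 0.134528
Normalizer over all consistent configurations: 0.03×0.806×0.702 + 0.73×0.806×0.298 + 0.61×0.194×0.702 + 0.89×0.194×0.298 = 0.326839
P(influenza | fever) = 0.134528/0.326839 ≈ 0.4116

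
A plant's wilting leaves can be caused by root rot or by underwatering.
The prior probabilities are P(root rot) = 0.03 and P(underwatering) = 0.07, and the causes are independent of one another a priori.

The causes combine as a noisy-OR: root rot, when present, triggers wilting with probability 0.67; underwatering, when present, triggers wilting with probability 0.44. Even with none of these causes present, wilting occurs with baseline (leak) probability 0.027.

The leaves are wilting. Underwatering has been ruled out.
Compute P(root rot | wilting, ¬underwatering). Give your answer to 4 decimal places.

P(root rot | wilting, ¬underwatering) ≈ 0.4375

Under noisy-OR, P(wilting | causes) = 1 − (1−0.027)·∏(1−qᵢ) over the active causes.
P(wilting | ¬underwatering) = 0.027*0.97 + 0.67891*0.03 = 0.026190 + 0.020367 = 0.046557
Restricting to configurations with root rot present: 0.67891*0.03 = 0.020367.
P(root rot | wilting, ¬underwatering) = 0.020367 / 0.046557 ≈ 0.4375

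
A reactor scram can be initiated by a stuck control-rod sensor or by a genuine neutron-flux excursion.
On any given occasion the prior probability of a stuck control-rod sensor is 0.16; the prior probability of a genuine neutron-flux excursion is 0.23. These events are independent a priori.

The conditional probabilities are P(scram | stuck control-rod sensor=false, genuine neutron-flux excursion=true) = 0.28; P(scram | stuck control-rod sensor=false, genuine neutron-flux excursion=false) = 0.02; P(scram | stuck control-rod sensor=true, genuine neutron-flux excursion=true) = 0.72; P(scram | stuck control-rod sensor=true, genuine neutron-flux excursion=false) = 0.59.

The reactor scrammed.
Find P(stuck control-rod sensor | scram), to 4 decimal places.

Enumerate the 4 (stuck control-rod sensor, genuine neutron-flux excursion) configurations and weight by the priors:
  P(scram) = 0.02*0.84*0.77 + 0.28*0.84*0.23 + 0.59*0.16*0.77 + 0.72*0.16*0.23
        = 0.012936 + 0.054096 + 0.072688 + 0.026496 = 0.166216
Keeping only the stuck control-rod sensor-present terms gives 0.099184, so
  P(stuck control-rod sensor | scram) = 0.099184 / 0.166216 ≈ 0.5967

P(stuck control-rod sensor | scram) ≈ 0.5967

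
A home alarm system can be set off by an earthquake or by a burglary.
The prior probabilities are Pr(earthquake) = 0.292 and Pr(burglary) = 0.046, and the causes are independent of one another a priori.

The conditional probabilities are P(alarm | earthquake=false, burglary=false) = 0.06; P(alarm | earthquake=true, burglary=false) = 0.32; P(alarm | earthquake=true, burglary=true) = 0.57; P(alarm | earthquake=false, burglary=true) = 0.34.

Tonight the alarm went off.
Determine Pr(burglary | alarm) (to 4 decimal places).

Pr(burglary | alarm) ≈ 0.1262

P(alarm) = 0.06×0.708×0.954 + 0.34×0.708×0.046 + 0.32×0.292×0.954 + 0.57×0.292×0.046 = 0.040526 + 0.011073 + 0.089142 + 0.007656 = 0.148397
Of this, 0.018729 comes from 0.011073 + 0.007656 (the burglary=true cases).
Hence the posterior is 0.018729/0.148397 ≈ 0.1262.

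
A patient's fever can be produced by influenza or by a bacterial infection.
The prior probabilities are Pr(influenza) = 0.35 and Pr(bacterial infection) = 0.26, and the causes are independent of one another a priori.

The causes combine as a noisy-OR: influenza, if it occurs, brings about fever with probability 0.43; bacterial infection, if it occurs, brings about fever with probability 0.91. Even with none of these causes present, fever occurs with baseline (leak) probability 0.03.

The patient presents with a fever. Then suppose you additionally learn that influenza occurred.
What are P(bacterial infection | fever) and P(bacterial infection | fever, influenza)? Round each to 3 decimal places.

Under noisy-OR, P(fever | causes) = 1 − (1−0.03)·∏(1−qᵢ) over the active causes.
By total probability over the 4 (influenza, bacterial infection) configurations:
  P(fever) = 0.03*0.65*0.74 + 0.9127*0.65*0.26 + 0.4471*0.35*0.74 + 0.950239*0.35*0.26
        = 0.014430 + 0.154246 + 0.115799 + 0.086472 = 0.370947
Keeping only the bacterial infection-present terms gives 0.240718, so
  P(bacterial infection | fever) = 0.240718 / 0.370947 ≈ 0.649

Now condition on the additional information:
By total probability over both values of bacterial infection:
  P(fever | influenza) = 0.4471×0.74 + 0.950239×0.26
        = 0.330854 + 0.247062 = 0.577916
Keeping only the bacterial infection-present terms gives 0.247062, so
  P(bacterial infection | fever, influenza) = 0.247062 / 0.577916 ≈ 0.428

P(bacterial infection | fever) ≈ 0.649; P(bacterial infection | fever, influenza) ≈ 0.428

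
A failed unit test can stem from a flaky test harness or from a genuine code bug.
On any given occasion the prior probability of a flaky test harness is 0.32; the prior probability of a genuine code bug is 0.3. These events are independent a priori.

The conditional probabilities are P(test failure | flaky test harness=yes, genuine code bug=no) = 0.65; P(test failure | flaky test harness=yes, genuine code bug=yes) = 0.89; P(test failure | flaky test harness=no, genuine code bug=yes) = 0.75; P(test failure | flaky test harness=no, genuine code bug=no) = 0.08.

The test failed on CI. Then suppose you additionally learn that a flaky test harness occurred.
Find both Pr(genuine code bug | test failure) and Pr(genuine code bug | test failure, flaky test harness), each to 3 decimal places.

P(test failure) = 0.08·0.68·0.7 + 0.75·0.68·0.3 + 0.65·0.32·0.7 + 0.89·0.32·0.3 = 0.038080 + 0.153000 + 0.145600 + 0.085440 = 0.422120
The genuine code bug-present share is 0.153000 + 0.085440 = 0.238440.
Hence the posterior is 0.238440/0.422120 ≈ 0.565.

Now condition on the additional information:
Numerator (weight on configurations with genuine code bug): 0.89×0.3 = 0.267000
Denominator P(test failure | flaky test harness): 0.65×0.7 + 0.89×0.3 = 0.722000
Posterior = 0.267000 / 0.722000 ≈ 0.370
Conditioning on flaky test harness lowers the posterior on genuine code bug: the classic explaining-away effect in a common-effect structure.

Pr(genuine code bug | test failure) ≈ 0.565; Pr(genuine code bug | test failure, flaky test harness) ≈ 0.370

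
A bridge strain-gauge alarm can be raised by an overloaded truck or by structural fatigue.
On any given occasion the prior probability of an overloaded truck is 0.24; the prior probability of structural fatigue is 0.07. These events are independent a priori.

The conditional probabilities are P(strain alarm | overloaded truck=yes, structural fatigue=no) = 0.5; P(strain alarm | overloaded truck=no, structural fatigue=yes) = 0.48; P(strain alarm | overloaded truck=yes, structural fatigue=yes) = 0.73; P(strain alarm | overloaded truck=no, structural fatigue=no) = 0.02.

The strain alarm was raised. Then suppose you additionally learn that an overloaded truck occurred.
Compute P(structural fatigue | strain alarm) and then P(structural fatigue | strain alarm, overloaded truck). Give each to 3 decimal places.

P(strain alarm) = 0.02·0.76·0.93 + 0.48·0.76·0.07 + 0.5·0.24·0.93 + 0.73·0.24·0.07 = 0.014136 + 0.025536 + 0.111600 + 0.012264 = 0.163536
Of this, 0.037800 comes from 0.025536 + 0.012264 (the structural fatigue=true cases).
So P(structural fatigue | strain alarm) = 0.037800/0.163536 ≈ 0.231.

Now condition on the additional information:
P(strain alarm | overloaded truck) = 0.5*0.93 + 0.73*0.07 = 0.465000 + 0.051100 = 0.516100
The structural fatigue-present share is 0.73*0.07 = 0.051100.
So P(structural fatigue | strain alarm, overloaded truck) = 0.051100/0.516100 ≈ 0.099.
— overloaded truck explains away the evidence for structural fatigue.

P(structural fatigue | strain alarm) ≈ 0.231; P(structural fatigue | strain alarm, overloaded truck) ≈ 0.099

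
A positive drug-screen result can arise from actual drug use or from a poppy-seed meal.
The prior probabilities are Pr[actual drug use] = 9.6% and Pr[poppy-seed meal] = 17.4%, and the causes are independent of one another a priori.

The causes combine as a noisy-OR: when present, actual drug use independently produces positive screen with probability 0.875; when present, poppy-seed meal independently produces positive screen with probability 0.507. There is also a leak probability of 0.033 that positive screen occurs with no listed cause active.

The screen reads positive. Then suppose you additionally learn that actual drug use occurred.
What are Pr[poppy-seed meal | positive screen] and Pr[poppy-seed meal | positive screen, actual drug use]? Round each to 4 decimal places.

Under noisy-OR, P(positive screen | causes) = 1 − (1−0.033)·∏(1−qᵢ) over the active causes.
For the numerator, keep only poppy-seed meal=true terms: 0.082308 + 0.015709 = 0.098017
Normalizer over all consistent configurations: 0.033×0.904×0.826 + 0.523269×0.904×0.174 + 0.879125×0.096×0.826 + 0.940409×0.096×0.174 = 0.192369
P(poppy-seed meal | positive screen) = 0.098017/0.192369 ≈ 0.5095

With the extra evidence:
Weight on poppy-seed meal=true, given the evidence: 0.940409×0.174 = 0.163631
The normalizing constant is 0.879125×0.826 + 0.940409×0.174 = 0.889788
Posterior = 0.163631 / 0.889788 ≈ 0.1839
The drop from 0.5095 to 0.1839 is the explaining-away (discounting) effect.

Pr[poppy-seed meal | positive screen] ≈ 0.5095; Pr[poppy-seed meal | positive screen, actual drug use] ≈ 0.1839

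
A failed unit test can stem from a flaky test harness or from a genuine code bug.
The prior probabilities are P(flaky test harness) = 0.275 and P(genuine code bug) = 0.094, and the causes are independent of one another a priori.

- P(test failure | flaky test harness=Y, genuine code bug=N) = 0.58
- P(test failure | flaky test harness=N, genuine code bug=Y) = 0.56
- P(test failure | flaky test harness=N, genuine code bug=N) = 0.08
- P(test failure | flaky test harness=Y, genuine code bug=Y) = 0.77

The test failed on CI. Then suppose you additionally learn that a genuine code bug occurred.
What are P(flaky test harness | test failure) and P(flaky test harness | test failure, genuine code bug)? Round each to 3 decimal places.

Numerator (weight on configurations with flaky test harness): 0.144507 + 0.019905 = 0.164412
Normalizer over all consistent configurations: 0.08×0.725×0.906 + 0.56×0.725×0.094 + 0.58×0.275×0.906 + 0.77×0.275×0.094 = 0.255124
Posterior = 0.164412 / 0.255124 ≈ 0.644

With the extra evidence:
By total probability over both values of flaky test harness:
  P(test failure | genuine code bug) = 0.56·0.725 + 0.77·0.275
        = 0.406000 + 0.211750 = 0.617750
The terms with flaky test harness present sum to 0.211750, so
  P(flaky test harness | test failure, genuine code bug) = 0.211750 / 0.617750 ≈ 0.343

P(flaky test harness | test failure) ≈ 0.644; P(flaky test harness | test failure, genuine code bug) ≈ 0.343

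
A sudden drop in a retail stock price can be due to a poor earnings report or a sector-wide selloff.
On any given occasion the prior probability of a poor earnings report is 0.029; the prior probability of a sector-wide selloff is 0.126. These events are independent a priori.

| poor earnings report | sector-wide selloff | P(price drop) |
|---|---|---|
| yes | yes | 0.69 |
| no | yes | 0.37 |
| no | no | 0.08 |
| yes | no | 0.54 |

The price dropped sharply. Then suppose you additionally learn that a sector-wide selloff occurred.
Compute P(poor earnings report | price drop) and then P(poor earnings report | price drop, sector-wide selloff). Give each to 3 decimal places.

P(poor earnings report | price drop) ≈ 0.125; P(poor earnings report | price drop, sector-wide selloff) ≈ 0.053

Sum P(price drop|·) weighted by the priors over the 4 (poor earnings report, sector-wide selloff) configurations:
  P(price drop) = 0.08·0.971·0.874 + 0.37·0.971·0.126 + 0.54·0.029·0.874 + 0.69·0.029·0.126
        = 0.067892 + 0.045268 + 0.013687 + 0.002521 = 0.129368
Configurations with poor earnings report contribute 0.016208, so
  P(poor earnings report | price drop) = 0.016208 / 0.129368 ≈ 0.125

With the extra evidence:
Numerator (weight on configurations with poor earnings report): 0.69·0.029 = 0.020010
The normalizing constant is 0.37·0.971 + 0.69·0.029 = 0.379280
Posterior = 0.020010 / 0.379280 ≈ 0.053
This is intercausal reasoning (explaining away): once sector-wide selloff accounts for the price drop, poor earnings report becomes less likely.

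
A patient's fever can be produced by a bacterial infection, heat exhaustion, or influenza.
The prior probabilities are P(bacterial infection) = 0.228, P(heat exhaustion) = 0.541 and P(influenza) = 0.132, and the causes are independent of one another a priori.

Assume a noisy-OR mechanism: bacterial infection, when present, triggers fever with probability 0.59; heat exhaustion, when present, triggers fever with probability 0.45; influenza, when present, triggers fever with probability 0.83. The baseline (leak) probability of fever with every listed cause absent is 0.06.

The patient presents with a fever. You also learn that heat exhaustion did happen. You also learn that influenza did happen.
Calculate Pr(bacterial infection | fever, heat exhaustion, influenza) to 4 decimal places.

Under noisy-OR, P(fever | causes) = 1 − (1−0.06)·∏(1−qᵢ) over the active causes.
For the numerator, keep only bacterial infection=true terms: 0.963965*0.228 = 0.219784
The normalizing constant is 0.91211*0.772 + 0.963965*0.228 = 0.923933
P(bacterial infection | fever, heat exhaustion, influenza) = 0.219784/0.923933 ≈ 0.2379

Pr(bacterial infection | fever, heat exhaustion, influenza) ≈ 0.2379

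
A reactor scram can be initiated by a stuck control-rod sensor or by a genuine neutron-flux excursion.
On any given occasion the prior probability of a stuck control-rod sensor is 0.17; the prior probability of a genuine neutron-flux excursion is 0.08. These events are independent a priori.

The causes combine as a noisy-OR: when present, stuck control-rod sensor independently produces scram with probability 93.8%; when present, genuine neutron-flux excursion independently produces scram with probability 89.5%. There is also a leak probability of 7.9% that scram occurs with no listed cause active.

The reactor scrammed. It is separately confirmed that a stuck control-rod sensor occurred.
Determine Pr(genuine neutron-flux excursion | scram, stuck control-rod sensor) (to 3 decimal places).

Under noisy-OR, P(scram | causes) = 1 − (1−0.079)·∏(1−qᵢ) over the active causes.
P(scram | stuck control-rod sensor) = 0.942898*0.92 + 0.994004*0.08 = 0.867466 + 0.079520 = 0.946986
Of this, 0.079520 comes from 0.994004*0.08 (the genuine neutron-flux excursion=true cases).
P(genuine neutron-flux excursion | scram, stuck control-rod sensor) = 0.079520 / 0.946986 ≈ 0.084

Pr(genuine neutron-flux excursion | scram, stuck control-rod sensor) ≈ 0.084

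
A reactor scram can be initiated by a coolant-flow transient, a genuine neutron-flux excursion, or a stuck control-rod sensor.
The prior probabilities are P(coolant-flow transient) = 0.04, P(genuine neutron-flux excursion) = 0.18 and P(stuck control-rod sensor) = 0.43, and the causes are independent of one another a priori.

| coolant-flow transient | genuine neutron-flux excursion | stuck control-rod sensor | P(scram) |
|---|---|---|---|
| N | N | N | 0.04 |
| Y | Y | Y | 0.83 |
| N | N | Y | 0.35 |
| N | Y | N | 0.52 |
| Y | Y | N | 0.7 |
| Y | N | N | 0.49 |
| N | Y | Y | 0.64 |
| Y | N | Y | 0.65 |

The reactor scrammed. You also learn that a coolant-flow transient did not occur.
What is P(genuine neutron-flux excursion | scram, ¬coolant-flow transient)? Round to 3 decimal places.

P(genuine neutron-flux excursion | scram, ¬coolant-flow transient) ≈ 0.420

Weight on genuine neutron-flux excursion=true, given the evidence: 0.053352 + 0.049536 = 0.102888
Denominator P(scram | ¬coolant-flow transient): 0.04*0.82*0.57 + 0.35*0.82*0.43 + 0.52*0.18*0.57 + 0.64*0.18*0.43 = 0.244994
P(genuine neutron-flux excursion | scram, ¬coolant-flow transient) = 0.102888/0.244994 ≈ 0.420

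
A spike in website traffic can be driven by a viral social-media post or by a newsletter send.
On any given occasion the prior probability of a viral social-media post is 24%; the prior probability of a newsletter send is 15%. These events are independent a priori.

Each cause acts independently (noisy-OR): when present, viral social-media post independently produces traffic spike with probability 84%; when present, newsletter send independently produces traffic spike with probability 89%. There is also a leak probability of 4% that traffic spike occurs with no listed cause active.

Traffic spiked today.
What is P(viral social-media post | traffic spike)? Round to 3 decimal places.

Under noisy-OR, P(traffic spike | causes) = 1 − (1−0.04)·∏(1−qᵢ) over the active causes.
P(traffic spike) = 0.04*0.76*0.85 + 0.8944*0.76*0.15 + 0.8464*0.24*0.85 + 0.983104*0.24*0.15 = 0.025840 + 0.101962 + 0.172666 + 0.035392 = 0.335860
Restricting to configurations with viral social-media post present: 0.172666 + 0.035392 = 0.208058.
So P(viral social-media post | traffic spike) = 0.208058/0.335860 ≈ 0.619.

P(viral social-media post | traffic spike) ≈ 0.619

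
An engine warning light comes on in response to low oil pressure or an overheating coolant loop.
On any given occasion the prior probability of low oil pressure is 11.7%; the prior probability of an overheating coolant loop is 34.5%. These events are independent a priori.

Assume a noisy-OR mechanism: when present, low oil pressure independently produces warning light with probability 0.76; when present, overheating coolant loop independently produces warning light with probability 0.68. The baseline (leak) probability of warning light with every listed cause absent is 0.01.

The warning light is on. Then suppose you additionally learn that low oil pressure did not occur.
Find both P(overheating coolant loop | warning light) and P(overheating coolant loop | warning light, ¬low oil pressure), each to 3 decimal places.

P(overheating coolant loop | warning light) ≈ 0.793; P(overheating coolant loop | warning light, ¬low oil pressure) ≈ 0.973

Under noisy-OR, P(warning light | causes) = 1 − (1−0.01)·∏(1−qᵢ) over the active causes.
By total probability over the 4 (low oil pressure, overheating coolant loop) configurations:
  P(warning light) = 0.01·0.883·0.655 + 0.6832·0.883·0.345 + 0.7624·0.117·0.655 + 0.923968·0.117·0.345
        = 0.005784 + 0.208127 + 0.058427 + 0.037296 = 0.309634
Keeping only the overheating coolant loop-present terms gives 0.245423, so
  P(overheating coolant loop | warning light) = 0.245423 / 0.309634 ≈ 0.793

Now condition on the additional information:
Enumerate both values of overheating coolant loop and weight by the priors:
  P(warning light | ¬low oil pressure) = 0.01*0.655 + 0.6832*0.345
        = 0.006550 + 0.235704 = 0.242254
Configurations with overheating coolant loop contribute 0.235704, so
  P(overheating coolant loop | warning light, ¬low oil pressure) = 0.235704 / 0.242254 ≈ 0.973
Ruling out low oil pressure raises the posterior on overheating coolant loop — the flip side of explaining away.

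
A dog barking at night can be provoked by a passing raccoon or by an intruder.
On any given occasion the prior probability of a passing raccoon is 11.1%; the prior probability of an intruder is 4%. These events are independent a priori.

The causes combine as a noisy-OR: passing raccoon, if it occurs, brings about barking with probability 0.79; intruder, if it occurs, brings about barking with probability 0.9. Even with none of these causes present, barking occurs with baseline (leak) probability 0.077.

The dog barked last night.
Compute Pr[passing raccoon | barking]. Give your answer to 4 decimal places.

Under noisy-OR, P(barking | causes) = 1 − (1−0.077)·∏(1−qᵢ) over the active causes.
By total probability over the 4 (passing raccoon, intruder) configurations:
  P(barking) = 0.077×0.889×0.96 + 0.9077×0.889×0.04 + 0.80617×0.111×0.96 + 0.980617×0.111×0.04
        = 0.065715 + 0.032278 + 0.085905 + 0.004354 = 0.188252
Keeping only the passing raccoon-present terms gives 0.090259, so
  P(passing raccoon | barking) = 0.090259 / 0.188252 ≈ 0.4795

Pr[passing raccoon | barking] ≈ 0.4795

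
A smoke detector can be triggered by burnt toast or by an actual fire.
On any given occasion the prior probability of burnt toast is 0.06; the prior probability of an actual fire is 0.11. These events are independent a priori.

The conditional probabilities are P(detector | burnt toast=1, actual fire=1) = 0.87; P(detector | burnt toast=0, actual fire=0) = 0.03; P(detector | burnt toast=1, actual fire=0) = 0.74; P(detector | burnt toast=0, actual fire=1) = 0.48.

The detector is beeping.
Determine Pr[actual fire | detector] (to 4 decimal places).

Pr[actual fire | detector] ≈ 0.4615

By total probability over the 4 (burnt toast, actual fire) configurations:
  P(detector) = 0.03·0.94·0.89 + 0.48·0.94·0.11 + 0.74·0.06·0.89 + 0.87·0.06·0.11
        = 0.025098 + 0.049632 + 0.039516 + 0.005742 = 0.119988
Configurations with actual fire contribute 0.055374, so
  P(actual fire | detector) = 0.055374 / 0.119988 ≈ 0.4615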